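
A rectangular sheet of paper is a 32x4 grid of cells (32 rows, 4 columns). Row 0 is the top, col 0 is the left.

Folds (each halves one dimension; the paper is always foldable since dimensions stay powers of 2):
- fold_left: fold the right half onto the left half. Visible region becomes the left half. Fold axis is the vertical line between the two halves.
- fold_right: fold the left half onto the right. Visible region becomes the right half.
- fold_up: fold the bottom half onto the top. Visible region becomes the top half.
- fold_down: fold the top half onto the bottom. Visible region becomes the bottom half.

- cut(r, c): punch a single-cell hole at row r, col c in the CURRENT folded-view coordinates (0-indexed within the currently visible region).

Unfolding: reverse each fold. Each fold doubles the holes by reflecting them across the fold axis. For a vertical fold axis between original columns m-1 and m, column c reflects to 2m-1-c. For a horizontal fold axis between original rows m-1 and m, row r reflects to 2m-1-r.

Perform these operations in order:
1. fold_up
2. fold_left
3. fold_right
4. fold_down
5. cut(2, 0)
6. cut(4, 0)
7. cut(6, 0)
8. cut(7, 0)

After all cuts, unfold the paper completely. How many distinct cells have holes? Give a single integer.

Answer: 64

Derivation:
Op 1 fold_up: fold axis h@16; visible region now rows[0,16) x cols[0,4) = 16x4
Op 2 fold_left: fold axis v@2; visible region now rows[0,16) x cols[0,2) = 16x2
Op 3 fold_right: fold axis v@1; visible region now rows[0,16) x cols[1,2) = 16x1
Op 4 fold_down: fold axis h@8; visible region now rows[8,16) x cols[1,2) = 8x1
Op 5 cut(2, 0): punch at orig (10,1); cuts so far [(10, 1)]; region rows[8,16) x cols[1,2) = 8x1
Op 6 cut(4, 0): punch at orig (12,1); cuts so far [(10, 1), (12, 1)]; region rows[8,16) x cols[1,2) = 8x1
Op 7 cut(6, 0): punch at orig (14,1); cuts so far [(10, 1), (12, 1), (14, 1)]; region rows[8,16) x cols[1,2) = 8x1
Op 8 cut(7, 0): punch at orig (15,1); cuts so far [(10, 1), (12, 1), (14, 1), (15, 1)]; region rows[8,16) x cols[1,2) = 8x1
Unfold 1 (reflect across h@8): 8 holes -> [(0, 1), (1, 1), (3, 1), (5, 1), (10, 1), (12, 1), (14, 1), (15, 1)]
Unfold 2 (reflect across v@1): 16 holes -> [(0, 0), (0, 1), (1, 0), (1, 1), (3, 0), (3, 1), (5, 0), (5, 1), (10, 0), (10, 1), (12, 0), (12, 1), (14, 0), (14, 1), (15, 0), (15, 1)]
Unfold 3 (reflect across v@2): 32 holes -> [(0, 0), (0, 1), (0, 2), (0, 3), (1, 0), (1, 1), (1, 2), (1, 3), (3, 0), (3, 1), (3, 2), (3, 3), (5, 0), (5, 1), (5, 2), (5, 3), (10, 0), (10, 1), (10, 2), (10, 3), (12, 0), (12, 1), (12, 2), (12, 3), (14, 0), (14, 1), (14, 2), (14, 3), (15, 0), (15, 1), (15, 2), (15, 3)]
Unfold 4 (reflect across h@16): 64 holes -> [(0, 0), (0, 1), (0, 2), (0, 3), (1, 0), (1, 1), (1, 2), (1, 3), (3, 0), (3, 1), (3, 2), (3, 3), (5, 0), (5, 1), (5, 2), (5, 3), (10, 0), (10, 1), (10, 2), (10, 3), (12, 0), (12, 1), (12, 2), (12, 3), (14, 0), (14, 1), (14, 2), (14, 3), (15, 0), (15, 1), (15, 2), (15, 3), (16, 0), (16, 1), (16, 2), (16, 3), (17, 0), (17, 1), (17, 2), (17, 3), (19, 0), (19, 1), (19, 2), (19, 3), (21, 0), (21, 1), (21, 2), (21, 3), (26, 0), (26, 1), (26, 2), (26, 3), (28, 0), (28, 1), (28, 2), (28, 3), (30, 0), (30, 1), (30, 2), (30, 3), (31, 0), (31, 1), (31, 2), (31, 3)]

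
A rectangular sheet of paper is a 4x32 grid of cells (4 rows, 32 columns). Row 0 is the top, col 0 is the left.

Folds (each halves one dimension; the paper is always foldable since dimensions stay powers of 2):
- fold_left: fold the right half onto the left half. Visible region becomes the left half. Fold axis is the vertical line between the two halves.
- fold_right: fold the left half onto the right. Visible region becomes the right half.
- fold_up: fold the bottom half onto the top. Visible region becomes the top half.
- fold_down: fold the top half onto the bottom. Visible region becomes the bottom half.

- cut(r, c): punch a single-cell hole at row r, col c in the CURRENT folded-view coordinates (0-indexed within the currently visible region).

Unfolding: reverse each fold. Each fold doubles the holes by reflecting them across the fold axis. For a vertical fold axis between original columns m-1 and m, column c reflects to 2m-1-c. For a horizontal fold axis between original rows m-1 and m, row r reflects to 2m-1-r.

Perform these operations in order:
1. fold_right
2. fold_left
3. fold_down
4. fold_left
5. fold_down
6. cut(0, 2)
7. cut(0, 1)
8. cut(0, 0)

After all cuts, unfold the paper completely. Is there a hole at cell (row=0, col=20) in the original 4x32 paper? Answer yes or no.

Answer: no

Derivation:
Op 1 fold_right: fold axis v@16; visible region now rows[0,4) x cols[16,32) = 4x16
Op 2 fold_left: fold axis v@24; visible region now rows[0,4) x cols[16,24) = 4x8
Op 3 fold_down: fold axis h@2; visible region now rows[2,4) x cols[16,24) = 2x8
Op 4 fold_left: fold axis v@20; visible region now rows[2,4) x cols[16,20) = 2x4
Op 5 fold_down: fold axis h@3; visible region now rows[3,4) x cols[16,20) = 1x4
Op 6 cut(0, 2): punch at orig (3,18); cuts so far [(3, 18)]; region rows[3,4) x cols[16,20) = 1x4
Op 7 cut(0, 1): punch at orig (3,17); cuts so far [(3, 17), (3, 18)]; region rows[3,4) x cols[16,20) = 1x4
Op 8 cut(0, 0): punch at orig (3,16); cuts so far [(3, 16), (3, 17), (3, 18)]; region rows[3,4) x cols[16,20) = 1x4
Unfold 1 (reflect across h@3): 6 holes -> [(2, 16), (2, 17), (2, 18), (3, 16), (3, 17), (3, 18)]
Unfold 2 (reflect across v@20): 12 holes -> [(2, 16), (2, 17), (2, 18), (2, 21), (2, 22), (2, 23), (3, 16), (3, 17), (3, 18), (3, 21), (3, 22), (3, 23)]
Unfold 3 (reflect across h@2): 24 holes -> [(0, 16), (0, 17), (0, 18), (0, 21), (0, 22), (0, 23), (1, 16), (1, 17), (1, 18), (1, 21), (1, 22), (1, 23), (2, 16), (2, 17), (2, 18), (2, 21), (2, 22), (2, 23), (3, 16), (3, 17), (3, 18), (3, 21), (3, 22), (3, 23)]
Unfold 4 (reflect across v@24): 48 holes -> [(0, 16), (0, 17), (0, 18), (0, 21), (0, 22), (0, 23), (0, 24), (0, 25), (0, 26), (0, 29), (0, 30), (0, 31), (1, 16), (1, 17), (1, 18), (1, 21), (1, 22), (1, 23), (1, 24), (1, 25), (1, 26), (1, 29), (1, 30), (1, 31), (2, 16), (2, 17), (2, 18), (2, 21), (2, 22), (2, 23), (2, 24), (2, 25), (2, 26), (2, 29), (2, 30), (2, 31), (3, 16), (3, 17), (3, 18), (3, 21), (3, 22), (3, 23), (3, 24), (3, 25), (3, 26), (3, 29), (3, 30), (3, 31)]
Unfold 5 (reflect across v@16): 96 holes -> [(0, 0), (0, 1), (0, 2), (0, 5), (0, 6), (0, 7), (0, 8), (0, 9), (0, 10), (0, 13), (0, 14), (0, 15), (0, 16), (0, 17), (0, 18), (0, 21), (0, 22), (0, 23), (0, 24), (0, 25), (0, 26), (0, 29), (0, 30), (0, 31), (1, 0), (1, 1), (1, 2), (1, 5), (1, 6), (1, 7), (1, 8), (1, 9), (1, 10), (1, 13), (1, 14), (1, 15), (1, 16), (1, 17), (1, 18), (1, 21), (1, 22), (1, 23), (1, 24), (1, 25), (1, 26), (1, 29), (1, 30), (1, 31), (2, 0), (2, 1), (2, 2), (2, 5), (2, 6), (2, 7), (2, 8), (2, 9), (2, 10), (2, 13), (2, 14), (2, 15), (2, 16), (2, 17), (2, 18), (2, 21), (2, 22), (2, 23), (2, 24), (2, 25), (2, 26), (2, 29), (2, 30), (2, 31), (3, 0), (3, 1), (3, 2), (3, 5), (3, 6), (3, 7), (3, 8), (3, 9), (3, 10), (3, 13), (3, 14), (3, 15), (3, 16), (3, 17), (3, 18), (3, 21), (3, 22), (3, 23), (3, 24), (3, 25), (3, 26), (3, 29), (3, 30), (3, 31)]
Holes: [(0, 0), (0, 1), (0, 2), (0, 5), (0, 6), (0, 7), (0, 8), (0, 9), (0, 10), (0, 13), (0, 14), (0, 15), (0, 16), (0, 17), (0, 18), (0, 21), (0, 22), (0, 23), (0, 24), (0, 25), (0, 26), (0, 29), (0, 30), (0, 31), (1, 0), (1, 1), (1, 2), (1, 5), (1, 6), (1, 7), (1, 8), (1, 9), (1, 10), (1, 13), (1, 14), (1, 15), (1, 16), (1, 17), (1, 18), (1, 21), (1, 22), (1, 23), (1, 24), (1, 25), (1, 26), (1, 29), (1, 30), (1, 31), (2, 0), (2, 1), (2, 2), (2, 5), (2, 6), (2, 7), (2, 8), (2, 9), (2, 10), (2, 13), (2, 14), (2, 15), (2, 16), (2, 17), (2, 18), (2, 21), (2, 22), (2, 23), (2, 24), (2, 25), (2, 26), (2, 29), (2, 30), (2, 31), (3, 0), (3, 1), (3, 2), (3, 5), (3, 6), (3, 7), (3, 8), (3, 9), (3, 10), (3, 13), (3, 14), (3, 15), (3, 16), (3, 17), (3, 18), (3, 21), (3, 22), (3, 23), (3, 24), (3, 25), (3, 26), (3, 29), (3, 30), (3, 31)]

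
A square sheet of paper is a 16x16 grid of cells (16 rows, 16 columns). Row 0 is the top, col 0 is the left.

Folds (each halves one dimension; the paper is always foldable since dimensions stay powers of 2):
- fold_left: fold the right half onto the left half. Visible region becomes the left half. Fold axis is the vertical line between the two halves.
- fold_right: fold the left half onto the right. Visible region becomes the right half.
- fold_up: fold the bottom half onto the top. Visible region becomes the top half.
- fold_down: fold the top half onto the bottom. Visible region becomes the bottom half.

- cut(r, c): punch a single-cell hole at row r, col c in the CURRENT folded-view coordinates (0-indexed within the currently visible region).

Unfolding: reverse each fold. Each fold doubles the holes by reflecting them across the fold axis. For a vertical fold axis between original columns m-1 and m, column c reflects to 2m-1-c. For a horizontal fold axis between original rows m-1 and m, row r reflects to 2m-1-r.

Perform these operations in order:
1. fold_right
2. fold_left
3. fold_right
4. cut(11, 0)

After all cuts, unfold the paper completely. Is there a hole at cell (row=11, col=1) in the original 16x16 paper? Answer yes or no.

Answer: yes

Derivation:
Op 1 fold_right: fold axis v@8; visible region now rows[0,16) x cols[8,16) = 16x8
Op 2 fold_left: fold axis v@12; visible region now rows[0,16) x cols[8,12) = 16x4
Op 3 fold_right: fold axis v@10; visible region now rows[0,16) x cols[10,12) = 16x2
Op 4 cut(11, 0): punch at orig (11,10); cuts so far [(11, 10)]; region rows[0,16) x cols[10,12) = 16x2
Unfold 1 (reflect across v@10): 2 holes -> [(11, 9), (11, 10)]
Unfold 2 (reflect across v@12): 4 holes -> [(11, 9), (11, 10), (11, 13), (11, 14)]
Unfold 3 (reflect across v@8): 8 holes -> [(11, 1), (11, 2), (11, 5), (11, 6), (11, 9), (11, 10), (11, 13), (11, 14)]
Holes: [(11, 1), (11, 2), (11, 5), (11, 6), (11, 9), (11, 10), (11, 13), (11, 14)]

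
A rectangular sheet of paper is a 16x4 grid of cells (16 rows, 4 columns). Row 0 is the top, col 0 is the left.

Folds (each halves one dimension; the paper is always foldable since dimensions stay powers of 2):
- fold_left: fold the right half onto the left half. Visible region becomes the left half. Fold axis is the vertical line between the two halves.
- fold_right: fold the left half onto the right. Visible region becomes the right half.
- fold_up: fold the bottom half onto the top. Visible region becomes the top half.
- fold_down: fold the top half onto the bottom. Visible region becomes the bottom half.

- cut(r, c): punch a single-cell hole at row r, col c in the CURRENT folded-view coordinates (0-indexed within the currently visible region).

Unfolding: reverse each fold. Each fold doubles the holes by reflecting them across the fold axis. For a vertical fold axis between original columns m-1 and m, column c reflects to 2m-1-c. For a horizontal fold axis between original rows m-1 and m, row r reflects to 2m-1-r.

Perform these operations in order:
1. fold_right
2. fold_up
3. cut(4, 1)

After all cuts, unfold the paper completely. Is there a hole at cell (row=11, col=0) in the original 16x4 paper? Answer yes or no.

Answer: yes

Derivation:
Op 1 fold_right: fold axis v@2; visible region now rows[0,16) x cols[2,4) = 16x2
Op 2 fold_up: fold axis h@8; visible region now rows[0,8) x cols[2,4) = 8x2
Op 3 cut(4, 1): punch at orig (4,3); cuts so far [(4, 3)]; region rows[0,8) x cols[2,4) = 8x2
Unfold 1 (reflect across h@8): 2 holes -> [(4, 3), (11, 3)]
Unfold 2 (reflect across v@2): 4 holes -> [(4, 0), (4, 3), (11, 0), (11, 3)]
Holes: [(4, 0), (4, 3), (11, 0), (11, 3)]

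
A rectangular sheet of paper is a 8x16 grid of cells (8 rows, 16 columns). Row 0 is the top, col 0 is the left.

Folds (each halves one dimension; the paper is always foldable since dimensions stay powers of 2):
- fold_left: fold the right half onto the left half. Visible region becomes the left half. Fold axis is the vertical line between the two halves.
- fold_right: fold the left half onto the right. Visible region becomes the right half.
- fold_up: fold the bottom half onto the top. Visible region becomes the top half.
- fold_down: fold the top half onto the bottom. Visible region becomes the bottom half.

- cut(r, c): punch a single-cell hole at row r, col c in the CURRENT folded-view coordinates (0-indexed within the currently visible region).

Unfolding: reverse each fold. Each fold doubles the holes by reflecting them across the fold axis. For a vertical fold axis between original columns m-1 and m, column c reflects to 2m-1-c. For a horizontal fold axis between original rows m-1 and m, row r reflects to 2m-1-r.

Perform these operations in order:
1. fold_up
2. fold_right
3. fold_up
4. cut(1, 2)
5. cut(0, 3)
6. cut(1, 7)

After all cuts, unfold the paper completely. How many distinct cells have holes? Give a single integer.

Op 1 fold_up: fold axis h@4; visible region now rows[0,4) x cols[0,16) = 4x16
Op 2 fold_right: fold axis v@8; visible region now rows[0,4) x cols[8,16) = 4x8
Op 3 fold_up: fold axis h@2; visible region now rows[0,2) x cols[8,16) = 2x8
Op 4 cut(1, 2): punch at orig (1,10); cuts so far [(1, 10)]; region rows[0,2) x cols[8,16) = 2x8
Op 5 cut(0, 3): punch at orig (0,11); cuts so far [(0, 11), (1, 10)]; region rows[0,2) x cols[8,16) = 2x8
Op 6 cut(1, 7): punch at orig (1,15); cuts so far [(0, 11), (1, 10), (1, 15)]; region rows[0,2) x cols[8,16) = 2x8
Unfold 1 (reflect across h@2): 6 holes -> [(0, 11), (1, 10), (1, 15), (2, 10), (2, 15), (3, 11)]
Unfold 2 (reflect across v@8): 12 holes -> [(0, 4), (0, 11), (1, 0), (1, 5), (1, 10), (1, 15), (2, 0), (2, 5), (2, 10), (2, 15), (3, 4), (3, 11)]
Unfold 3 (reflect across h@4): 24 holes -> [(0, 4), (0, 11), (1, 0), (1, 5), (1, 10), (1, 15), (2, 0), (2, 5), (2, 10), (2, 15), (3, 4), (3, 11), (4, 4), (4, 11), (5, 0), (5, 5), (5, 10), (5, 15), (6, 0), (6, 5), (6, 10), (6, 15), (7, 4), (7, 11)]

Answer: 24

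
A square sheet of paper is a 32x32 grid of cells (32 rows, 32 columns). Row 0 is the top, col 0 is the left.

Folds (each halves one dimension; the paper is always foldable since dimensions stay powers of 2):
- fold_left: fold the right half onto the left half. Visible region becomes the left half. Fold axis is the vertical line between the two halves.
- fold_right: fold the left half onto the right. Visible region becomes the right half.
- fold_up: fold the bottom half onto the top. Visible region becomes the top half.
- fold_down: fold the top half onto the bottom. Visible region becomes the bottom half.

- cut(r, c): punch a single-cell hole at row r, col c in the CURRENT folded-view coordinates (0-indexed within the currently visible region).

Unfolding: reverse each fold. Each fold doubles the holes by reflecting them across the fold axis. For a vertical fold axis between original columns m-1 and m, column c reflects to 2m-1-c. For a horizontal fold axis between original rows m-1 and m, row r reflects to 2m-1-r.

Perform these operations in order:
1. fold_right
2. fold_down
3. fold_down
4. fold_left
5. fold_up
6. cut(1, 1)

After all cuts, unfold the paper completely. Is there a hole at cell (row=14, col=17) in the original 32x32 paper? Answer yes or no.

Op 1 fold_right: fold axis v@16; visible region now rows[0,32) x cols[16,32) = 32x16
Op 2 fold_down: fold axis h@16; visible region now rows[16,32) x cols[16,32) = 16x16
Op 3 fold_down: fold axis h@24; visible region now rows[24,32) x cols[16,32) = 8x16
Op 4 fold_left: fold axis v@24; visible region now rows[24,32) x cols[16,24) = 8x8
Op 5 fold_up: fold axis h@28; visible region now rows[24,28) x cols[16,24) = 4x8
Op 6 cut(1, 1): punch at orig (25,17); cuts so far [(25, 17)]; region rows[24,28) x cols[16,24) = 4x8
Unfold 1 (reflect across h@28): 2 holes -> [(25, 17), (30, 17)]
Unfold 2 (reflect across v@24): 4 holes -> [(25, 17), (25, 30), (30, 17), (30, 30)]
Unfold 3 (reflect across h@24): 8 holes -> [(17, 17), (17, 30), (22, 17), (22, 30), (25, 17), (25, 30), (30, 17), (30, 30)]
Unfold 4 (reflect across h@16): 16 holes -> [(1, 17), (1, 30), (6, 17), (6, 30), (9, 17), (9, 30), (14, 17), (14, 30), (17, 17), (17, 30), (22, 17), (22, 30), (25, 17), (25, 30), (30, 17), (30, 30)]
Unfold 5 (reflect across v@16): 32 holes -> [(1, 1), (1, 14), (1, 17), (1, 30), (6, 1), (6, 14), (6, 17), (6, 30), (9, 1), (9, 14), (9, 17), (9, 30), (14, 1), (14, 14), (14, 17), (14, 30), (17, 1), (17, 14), (17, 17), (17, 30), (22, 1), (22, 14), (22, 17), (22, 30), (25, 1), (25, 14), (25, 17), (25, 30), (30, 1), (30, 14), (30, 17), (30, 30)]
Holes: [(1, 1), (1, 14), (1, 17), (1, 30), (6, 1), (6, 14), (6, 17), (6, 30), (9, 1), (9, 14), (9, 17), (9, 30), (14, 1), (14, 14), (14, 17), (14, 30), (17, 1), (17, 14), (17, 17), (17, 30), (22, 1), (22, 14), (22, 17), (22, 30), (25, 1), (25, 14), (25, 17), (25, 30), (30, 1), (30, 14), (30, 17), (30, 30)]

Answer: yes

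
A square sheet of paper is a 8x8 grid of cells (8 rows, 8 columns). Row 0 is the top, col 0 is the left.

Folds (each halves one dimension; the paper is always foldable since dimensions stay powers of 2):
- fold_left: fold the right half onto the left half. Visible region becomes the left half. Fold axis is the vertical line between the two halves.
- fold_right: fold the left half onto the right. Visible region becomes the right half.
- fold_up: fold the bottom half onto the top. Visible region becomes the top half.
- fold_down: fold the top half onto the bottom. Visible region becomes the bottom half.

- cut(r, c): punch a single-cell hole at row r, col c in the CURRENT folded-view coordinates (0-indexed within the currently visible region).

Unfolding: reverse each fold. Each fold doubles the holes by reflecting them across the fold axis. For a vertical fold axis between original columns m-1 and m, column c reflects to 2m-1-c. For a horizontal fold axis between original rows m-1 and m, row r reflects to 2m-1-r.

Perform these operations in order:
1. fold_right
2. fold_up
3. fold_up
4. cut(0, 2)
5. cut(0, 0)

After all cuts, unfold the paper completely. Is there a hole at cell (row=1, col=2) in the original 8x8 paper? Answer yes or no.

Op 1 fold_right: fold axis v@4; visible region now rows[0,8) x cols[4,8) = 8x4
Op 2 fold_up: fold axis h@4; visible region now rows[0,4) x cols[4,8) = 4x4
Op 3 fold_up: fold axis h@2; visible region now rows[0,2) x cols[4,8) = 2x4
Op 4 cut(0, 2): punch at orig (0,6); cuts so far [(0, 6)]; region rows[0,2) x cols[4,8) = 2x4
Op 5 cut(0, 0): punch at orig (0,4); cuts so far [(0, 4), (0, 6)]; region rows[0,2) x cols[4,8) = 2x4
Unfold 1 (reflect across h@2): 4 holes -> [(0, 4), (0, 6), (3, 4), (3, 6)]
Unfold 2 (reflect across h@4): 8 holes -> [(0, 4), (0, 6), (3, 4), (3, 6), (4, 4), (4, 6), (7, 4), (7, 6)]
Unfold 3 (reflect across v@4): 16 holes -> [(0, 1), (0, 3), (0, 4), (0, 6), (3, 1), (3, 3), (3, 4), (3, 6), (4, 1), (4, 3), (4, 4), (4, 6), (7, 1), (7, 3), (7, 4), (7, 6)]
Holes: [(0, 1), (0, 3), (0, 4), (0, 6), (3, 1), (3, 3), (3, 4), (3, 6), (4, 1), (4, 3), (4, 4), (4, 6), (7, 1), (7, 3), (7, 4), (7, 6)]

Answer: no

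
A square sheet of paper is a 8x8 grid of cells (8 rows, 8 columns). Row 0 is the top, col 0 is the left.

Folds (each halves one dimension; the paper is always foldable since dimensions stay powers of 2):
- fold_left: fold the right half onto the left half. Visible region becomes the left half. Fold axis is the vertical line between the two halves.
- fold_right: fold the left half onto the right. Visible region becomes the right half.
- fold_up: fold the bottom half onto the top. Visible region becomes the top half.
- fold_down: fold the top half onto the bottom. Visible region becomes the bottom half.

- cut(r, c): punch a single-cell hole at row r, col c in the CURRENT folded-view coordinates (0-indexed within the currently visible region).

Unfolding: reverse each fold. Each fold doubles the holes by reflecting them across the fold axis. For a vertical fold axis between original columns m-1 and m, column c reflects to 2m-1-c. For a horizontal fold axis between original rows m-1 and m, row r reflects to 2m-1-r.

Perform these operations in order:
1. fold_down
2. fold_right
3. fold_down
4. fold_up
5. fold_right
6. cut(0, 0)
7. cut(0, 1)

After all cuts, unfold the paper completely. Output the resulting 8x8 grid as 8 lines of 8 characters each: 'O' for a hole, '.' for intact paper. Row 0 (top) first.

Op 1 fold_down: fold axis h@4; visible region now rows[4,8) x cols[0,8) = 4x8
Op 2 fold_right: fold axis v@4; visible region now rows[4,8) x cols[4,8) = 4x4
Op 3 fold_down: fold axis h@6; visible region now rows[6,8) x cols[4,8) = 2x4
Op 4 fold_up: fold axis h@7; visible region now rows[6,7) x cols[4,8) = 1x4
Op 5 fold_right: fold axis v@6; visible region now rows[6,7) x cols[6,8) = 1x2
Op 6 cut(0, 0): punch at orig (6,6); cuts so far [(6, 6)]; region rows[6,7) x cols[6,8) = 1x2
Op 7 cut(0, 1): punch at orig (6,7); cuts so far [(6, 6), (6, 7)]; region rows[6,7) x cols[6,8) = 1x2
Unfold 1 (reflect across v@6): 4 holes -> [(6, 4), (6, 5), (6, 6), (6, 7)]
Unfold 2 (reflect across h@7): 8 holes -> [(6, 4), (6, 5), (6, 6), (6, 7), (7, 4), (7, 5), (7, 6), (7, 7)]
Unfold 3 (reflect across h@6): 16 holes -> [(4, 4), (4, 5), (4, 6), (4, 7), (5, 4), (5, 5), (5, 6), (5, 7), (6, 4), (6, 5), (6, 6), (6, 7), (7, 4), (7, 5), (7, 6), (7, 7)]
Unfold 4 (reflect across v@4): 32 holes -> [(4, 0), (4, 1), (4, 2), (4, 3), (4, 4), (4, 5), (4, 6), (4, 7), (5, 0), (5, 1), (5, 2), (5, 3), (5, 4), (5, 5), (5, 6), (5, 7), (6, 0), (6, 1), (6, 2), (6, 3), (6, 4), (6, 5), (6, 6), (6, 7), (7, 0), (7, 1), (7, 2), (7, 3), (7, 4), (7, 5), (7, 6), (7, 7)]
Unfold 5 (reflect across h@4): 64 holes -> [(0, 0), (0, 1), (0, 2), (0, 3), (0, 4), (0, 5), (0, 6), (0, 7), (1, 0), (1, 1), (1, 2), (1, 3), (1, 4), (1, 5), (1, 6), (1, 7), (2, 0), (2, 1), (2, 2), (2, 3), (2, 4), (2, 5), (2, 6), (2, 7), (3, 0), (3, 1), (3, 2), (3, 3), (3, 4), (3, 5), (3, 6), (3, 7), (4, 0), (4, 1), (4, 2), (4, 3), (4, 4), (4, 5), (4, 6), (4, 7), (5, 0), (5, 1), (5, 2), (5, 3), (5, 4), (5, 5), (5, 6), (5, 7), (6, 0), (6, 1), (6, 2), (6, 3), (6, 4), (6, 5), (6, 6), (6, 7), (7, 0), (7, 1), (7, 2), (7, 3), (7, 4), (7, 5), (7, 6), (7, 7)]

Answer: OOOOOOOO
OOOOOOOO
OOOOOOOO
OOOOOOOO
OOOOOOOO
OOOOOOOO
OOOOOOOO
OOOOOOOO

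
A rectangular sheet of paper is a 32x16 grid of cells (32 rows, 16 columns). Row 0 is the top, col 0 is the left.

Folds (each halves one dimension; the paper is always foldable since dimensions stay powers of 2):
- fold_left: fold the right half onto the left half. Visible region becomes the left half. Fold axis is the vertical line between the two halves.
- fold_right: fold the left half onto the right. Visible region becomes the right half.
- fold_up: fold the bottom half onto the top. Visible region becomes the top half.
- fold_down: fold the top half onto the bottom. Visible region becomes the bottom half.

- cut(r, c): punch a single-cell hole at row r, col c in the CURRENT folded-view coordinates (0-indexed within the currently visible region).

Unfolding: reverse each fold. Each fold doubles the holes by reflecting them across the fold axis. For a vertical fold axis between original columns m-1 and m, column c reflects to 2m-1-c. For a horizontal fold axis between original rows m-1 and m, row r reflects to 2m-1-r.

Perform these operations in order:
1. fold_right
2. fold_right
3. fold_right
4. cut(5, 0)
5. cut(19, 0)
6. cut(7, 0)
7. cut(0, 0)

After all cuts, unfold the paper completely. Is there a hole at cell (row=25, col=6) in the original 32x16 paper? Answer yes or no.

Answer: no

Derivation:
Op 1 fold_right: fold axis v@8; visible region now rows[0,32) x cols[8,16) = 32x8
Op 2 fold_right: fold axis v@12; visible region now rows[0,32) x cols[12,16) = 32x4
Op 3 fold_right: fold axis v@14; visible region now rows[0,32) x cols[14,16) = 32x2
Op 4 cut(5, 0): punch at orig (5,14); cuts so far [(5, 14)]; region rows[0,32) x cols[14,16) = 32x2
Op 5 cut(19, 0): punch at orig (19,14); cuts so far [(5, 14), (19, 14)]; region rows[0,32) x cols[14,16) = 32x2
Op 6 cut(7, 0): punch at orig (7,14); cuts so far [(5, 14), (7, 14), (19, 14)]; region rows[0,32) x cols[14,16) = 32x2
Op 7 cut(0, 0): punch at orig (0,14); cuts so far [(0, 14), (5, 14), (7, 14), (19, 14)]; region rows[0,32) x cols[14,16) = 32x2
Unfold 1 (reflect across v@14): 8 holes -> [(0, 13), (0, 14), (5, 13), (5, 14), (7, 13), (7, 14), (19, 13), (19, 14)]
Unfold 2 (reflect across v@12): 16 holes -> [(0, 9), (0, 10), (0, 13), (0, 14), (5, 9), (5, 10), (5, 13), (5, 14), (7, 9), (7, 10), (7, 13), (7, 14), (19, 9), (19, 10), (19, 13), (19, 14)]
Unfold 3 (reflect across v@8): 32 holes -> [(0, 1), (0, 2), (0, 5), (0, 6), (0, 9), (0, 10), (0, 13), (0, 14), (5, 1), (5, 2), (5, 5), (5, 6), (5, 9), (5, 10), (5, 13), (5, 14), (7, 1), (7, 2), (7, 5), (7, 6), (7, 9), (7, 10), (7, 13), (7, 14), (19, 1), (19, 2), (19, 5), (19, 6), (19, 9), (19, 10), (19, 13), (19, 14)]
Holes: [(0, 1), (0, 2), (0, 5), (0, 6), (0, 9), (0, 10), (0, 13), (0, 14), (5, 1), (5, 2), (5, 5), (5, 6), (5, 9), (5, 10), (5, 13), (5, 14), (7, 1), (7, 2), (7, 5), (7, 6), (7, 9), (7, 10), (7, 13), (7, 14), (19, 1), (19, 2), (19, 5), (19, 6), (19, 9), (19, 10), (19, 13), (19, 14)]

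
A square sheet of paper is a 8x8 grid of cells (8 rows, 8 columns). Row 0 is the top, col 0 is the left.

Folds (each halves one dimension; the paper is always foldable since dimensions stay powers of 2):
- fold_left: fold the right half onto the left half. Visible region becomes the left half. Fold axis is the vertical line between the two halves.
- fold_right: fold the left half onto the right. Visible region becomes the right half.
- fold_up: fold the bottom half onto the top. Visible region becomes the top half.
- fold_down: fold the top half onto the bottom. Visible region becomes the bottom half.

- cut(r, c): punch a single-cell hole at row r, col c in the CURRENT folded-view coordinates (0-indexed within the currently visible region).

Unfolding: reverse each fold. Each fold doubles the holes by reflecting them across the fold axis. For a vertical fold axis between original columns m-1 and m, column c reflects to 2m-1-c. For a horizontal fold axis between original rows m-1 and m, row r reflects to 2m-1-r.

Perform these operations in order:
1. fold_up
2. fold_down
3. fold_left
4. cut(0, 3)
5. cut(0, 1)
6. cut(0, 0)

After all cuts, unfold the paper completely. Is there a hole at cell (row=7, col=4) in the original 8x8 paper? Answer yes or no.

Answer: no

Derivation:
Op 1 fold_up: fold axis h@4; visible region now rows[0,4) x cols[0,8) = 4x8
Op 2 fold_down: fold axis h@2; visible region now rows[2,4) x cols[0,8) = 2x8
Op 3 fold_left: fold axis v@4; visible region now rows[2,4) x cols[0,4) = 2x4
Op 4 cut(0, 3): punch at orig (2,3); cuts so far [(2, 3)]; region rows[2,4) x cols[0,4) = 2x4
Op 5 cut(0, 1): punch at orig (2,1); cuts so far [(2, 1), (2, 3)]; region rows[2,4) x cols[0,4) = 2x4
Op 6 cut(0, 0): punch at orig (2,0); cuts so far [(2, 0), (2, 1), (2, 3)]; region rows[2,4) x cols[0,4) = 2x4
Unfold 1 (reflect across v@4): 6 holes -> [(2, 0), (2, 1), (2, 3), (2, 4), (2, 6), (2, 7)]
Unfold 2 (reflect across h@2): 12 holes -> [(1, 0), (1, 1), (1, 3), (1, 4), (1, 6), (1, 7), (2, 0), (2, 1), (2, 3), (2, 4), (2, 6), (2, 7)]
Unfold 3 (reflect across h@4): 24 holes -> [(1, 0), (1, 1), (1, 3), (1, 4), (1, 6), (1, 7), (2, 0), (2, 1), (2, 3), (2, 4), (2, 6), (2, 7), (5, 0), (5, 1), (5, 3), (5, 4), (5, 6), (5, 7), (6, 0), (6, 1), (6, 3), (6, 4), (6, 6), (6, 7)]
Holes: [(1, 0), (1, 1), (1, 3), (1, 4), (1, 6), (1, 7), (2, 0), (2, 1), (2, 3), (2, 4), (2, 6), (2, 7), (5, 0), (5, 1), (5, 3), (5, 4), (5, 6), (5, 7), (6, 0), (6, 1), (6, 3), (6, 4), (6, 6), (6, 7)]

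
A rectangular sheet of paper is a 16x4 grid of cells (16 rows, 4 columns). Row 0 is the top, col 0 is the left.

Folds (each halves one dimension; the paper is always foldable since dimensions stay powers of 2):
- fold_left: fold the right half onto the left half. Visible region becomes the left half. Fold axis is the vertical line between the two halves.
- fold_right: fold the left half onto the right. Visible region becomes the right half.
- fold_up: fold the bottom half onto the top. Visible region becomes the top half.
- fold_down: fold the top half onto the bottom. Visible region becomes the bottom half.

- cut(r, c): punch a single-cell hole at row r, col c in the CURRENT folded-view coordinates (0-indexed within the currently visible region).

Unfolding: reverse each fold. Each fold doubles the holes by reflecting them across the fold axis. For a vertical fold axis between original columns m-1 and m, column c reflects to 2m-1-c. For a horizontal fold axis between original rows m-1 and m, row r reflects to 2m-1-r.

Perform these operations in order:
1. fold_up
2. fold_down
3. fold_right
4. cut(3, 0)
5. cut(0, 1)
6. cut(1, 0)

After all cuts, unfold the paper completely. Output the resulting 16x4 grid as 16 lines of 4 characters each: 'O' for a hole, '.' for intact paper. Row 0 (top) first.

Answer: .OO.
....
.OO.
O..O
O..O
.OO.
....
.OO.
.OO.
....
.OO.
O..O
O..O
.OO.
....
.OO.

Derivation:
Op 1 fold_up: fold axis h@8; visible region now rows[0,8) x cols[0,4) = 8x4
Op 2 fold_down: fold axis h@4; visible region now rows[4,8) x cols[0,4) = 4x4
Op 3 fold_right: fold axis v@2; visible region now rows[4,8) x cols[2,4) = 4x2
Op 4 cut(3, 0): punch at orig (7,2); cuts so far [(7, 2)]; region rows[4,8) x cols[2,4) = 4x2
Op 5 cut(0, 1): punch at orig (4,3); cuts so far [(4, 3), (7, 2)]; region rows[4,8) x cols[2,4) = 4x2
Op 6 cut(1, 0): punch at orig (5,2); cuts so far [(4, 3), (5, 2), (7, 2)]; region rows[4,8) x cols[2,4) = 4x2
Unfold 1 (reflect across v@2): 6 holes -> [(4, 0), (4, 3), (5, 1), (5, 2), (7, 1), (7, 2)]
Unfold 2 (reflect across h@4): 12 holes -> [(0, 1), (0, 2), (2, 1), (2, 2), (3, 0), (3, 3), (4, 0), (4, 3), (5, 1), (5, 2), (7, 1), (7, 2)]
Unfold 3 (reflect across h@8): 24 holes -> [(0, 1), (0, 2), (2, 1), (2, 2), (3, 0), (3, 3), (4, 0), (4, 3), (5, 1), (5, 2), (7, 1), (7, 2), (8, 1), (8, 2), (10, 1), (10, 2), (11, 0), (11, 3), (12, 0), (12, 3), (13, 1), (13, 2), (15, 1), (15, 2)]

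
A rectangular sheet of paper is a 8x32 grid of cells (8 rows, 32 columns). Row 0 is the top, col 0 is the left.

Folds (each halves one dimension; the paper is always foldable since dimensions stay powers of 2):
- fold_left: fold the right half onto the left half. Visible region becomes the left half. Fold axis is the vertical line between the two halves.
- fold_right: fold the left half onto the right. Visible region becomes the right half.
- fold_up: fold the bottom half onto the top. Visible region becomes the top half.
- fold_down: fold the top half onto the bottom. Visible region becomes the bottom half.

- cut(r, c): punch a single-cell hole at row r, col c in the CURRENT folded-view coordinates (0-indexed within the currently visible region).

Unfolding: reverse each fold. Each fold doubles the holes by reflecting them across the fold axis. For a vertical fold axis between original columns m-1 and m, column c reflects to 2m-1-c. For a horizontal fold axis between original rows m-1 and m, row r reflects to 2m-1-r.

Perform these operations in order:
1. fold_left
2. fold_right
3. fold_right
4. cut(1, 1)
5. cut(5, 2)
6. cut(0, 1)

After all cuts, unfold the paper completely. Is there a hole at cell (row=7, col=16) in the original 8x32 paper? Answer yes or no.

Op 1 fold_left: fold axis v@16; visible region now rows[0,8) x cols[0,16) = 8x16
Op 2 fold_right: fold axis v@8; visible region now rows[0,8) x cols[8,16) = 8x8
Op 3 fold_right: fold axis v@12; visible region now rows[0,8) x cols[12,16) = 8x4
Op 4 cut(1, 1): punch at orig (1,13); cuts so far [(1, 13)]; region rows[0,8) x cols[12,16) = 8x4
Op 5 cut(5, 2): punch at orig (5,14); cuts so far [(1, 13), (5, 14)]; region rows[0,8) x cols[12,16) = 8x4
Op 6 cut(0, 1): punch at orig (0,13); cuts so far [(0, 13), (1, 13), (5, 14)]; region rows[0,8) x cols[12,16) = 8x4
Unfold 1 (reflect across v@12): 6 holes -> [(0, 10), (0, 13), (1, 10), (1, 13), (5, 9), (5, 14)]
Unfold 2 (reflect across v@8): 12 holes -> [(0, 2), (0, 5), (0, 10), (0, 13), (1, 2), (1, 5), (1, 10), (1, 13), (5, 1), (5, 6), (5, 9), (5, 14)]
Unfold 3 (reflect across v@16): 24 holes -> [(0, 2), (0, 5), (0, 10), (0, 13), (0, 18), (0, 21), (0, 26), (0, 29), (1, 2), (1, 5), (1, 10), (1, 13), (1, 18), (1, 21), (1, 26), (1, 29), (5, 1), (5, 6), (5, 9), (5, 14), (5, 17), (5, 22), (5, 25), (5, 30)]
Holes: [(0, 2), (0, 5), (0, 10), (0, 13), (0, 18), (0, 21), (0, 26), (0, 29), (1, 2), (1, 5), (1, 10), (1, 13), (1, 18), (1, 21), (1, 26), (1, 29), (5, 1), (5, 6), (5, 9), (5, 14), (5, 17), (5, 22), (5, 25), (5, 30)]

Answer: no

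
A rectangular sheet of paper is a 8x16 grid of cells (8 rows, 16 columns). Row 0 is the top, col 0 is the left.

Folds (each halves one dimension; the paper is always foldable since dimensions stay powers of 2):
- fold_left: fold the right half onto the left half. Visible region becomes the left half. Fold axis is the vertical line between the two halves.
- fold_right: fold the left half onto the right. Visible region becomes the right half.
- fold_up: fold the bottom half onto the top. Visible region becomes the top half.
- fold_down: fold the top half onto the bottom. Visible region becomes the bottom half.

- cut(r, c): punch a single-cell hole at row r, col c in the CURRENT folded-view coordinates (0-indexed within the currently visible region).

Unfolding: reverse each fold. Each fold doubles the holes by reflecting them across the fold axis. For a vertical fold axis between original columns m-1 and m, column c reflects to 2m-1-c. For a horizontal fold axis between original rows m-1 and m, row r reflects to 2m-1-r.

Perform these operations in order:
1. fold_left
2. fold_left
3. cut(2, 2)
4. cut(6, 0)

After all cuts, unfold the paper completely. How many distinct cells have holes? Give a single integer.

Answer: 8

Derivation:
Op 1 fold_left: fold axis v@8; visible region now rows[0,8) x cols[0,8) = 8x8
Op 2 fold_left: fold axis v@4; visible region now rows[0,8) x cols[0,4) = 8x4
Op 3 cut(2, 2): punch at orig (2,2); cuts so far [(2, 2)]; region rows[0,8) x cols[0,4) = 8x4
Op 4 cut(6, 0): punch at orig (6,0); cuts so far [(2, 2), (6, 0)]; region rows[0,8) x cols[0,4) = 8x4
Unfold 1 (reflect across v@4): 4 holes -> [(2, 2), (2, 5), (6, 0), (6, 7)]
Unfold 2 (reflect across v@8): 8 holes -> [(2, 2), (2, 5), (2, 10), (2, 13), (6, 0), (6, 7), (6, 8), (6, 15)]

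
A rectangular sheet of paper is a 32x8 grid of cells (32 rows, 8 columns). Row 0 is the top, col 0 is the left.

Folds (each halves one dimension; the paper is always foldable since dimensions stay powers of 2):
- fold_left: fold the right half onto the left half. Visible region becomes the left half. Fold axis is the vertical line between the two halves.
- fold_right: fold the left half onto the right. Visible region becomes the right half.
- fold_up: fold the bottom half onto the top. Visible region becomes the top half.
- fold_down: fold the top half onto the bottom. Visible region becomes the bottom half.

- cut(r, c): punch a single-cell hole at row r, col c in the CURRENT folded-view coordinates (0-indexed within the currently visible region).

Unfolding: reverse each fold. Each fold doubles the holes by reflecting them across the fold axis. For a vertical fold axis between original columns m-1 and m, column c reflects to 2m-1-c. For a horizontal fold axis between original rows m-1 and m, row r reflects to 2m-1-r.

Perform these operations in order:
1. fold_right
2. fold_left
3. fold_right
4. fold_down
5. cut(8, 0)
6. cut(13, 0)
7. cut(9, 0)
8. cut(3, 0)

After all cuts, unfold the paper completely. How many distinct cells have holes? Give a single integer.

Answer: 64

Derivation:
Op 1 fold_right: fold axis v@4; visible region now rows[0,32) x cols[4,8) = 32x4
Op 2 fold_left: fold axis v@6; visible region now rows[0,32) x cols[4,6) = 32x2
Op 3 fold_right: fold axis v@5; visible region now rows[0,32) x cols[5,6) = 32x1
Op 4 fold_down: fold axis h@16; visible region now rows[16,32) x cols[5,6) = 16x1
Op 5 cut(8, 0): punch at orig (24,5); cuts so far [(24, 5)]; region rows[16,32) x cols[5,6) = 16x1
Op 6 cut(13, 0): punch at orig (29,5); cuts so far [(24, 5), (29, 5)]; region rows[16,32) x cols[5,6) = 16x1
Op 7 cut(9, 0): punch at orig (25,5); cuts so far [(24, 5), (25, 5), (29, 5)]; region rows[16,32) x cols[5,6) = 16x1
Op 8 cut(3, 0): punch at orig (19,5); cuts so far [(19, 5), (24, 5), (25, 5), (29, 5)]; region rows[16,32) x cols[5,6) = 16x1
Unfold 1 (reflect across h@16): 8 holes -> [(2, 5), (6, 5), (7, 5), (12, 5), (19, 5), (24, 5), (25, 5), (29, 5)]
Unfold 2 (reflect across v@5): 16 holes -> [(2, 4), (2, 5), (6, 4), (6, 5), (7, 4), (7, 5), (12, 4), (12, 5), (19, 4), (19, 5), (24, 4), (24, 5), (25, 4), (25, 5), (29, 4), (29, 5)]
Unfold 3 (reflect across v@6): 32 holes -> [(2, 4), (2, 5), (2, 6), (2, 7), (6, 4), (6, 5), (6, 6), (6, 7), (7, 4), (7, 5), (7, 6), (7, 7), (12, 4), (12, 5), (12, 6), (12, 7), (19, 4), (19, 5), (19, 6), (19, 7), (24, 4), (24, 5), (24, 6), (24, 7), (25, 4), (25, 5), (25, 6), (25, 7), (29, 4), (29, 5), (29, 6), (29, 7)]
Unfold 4 (reflect across v@4): 64 holes -> [(2, 0), (2, 1), (2, 2), (2, 3), (2, 4), (2, 5), (2, 6), (2, 7), (6, 0), (6, 1), (6, 2), (6, 3), (6, 4), (6, 5), (6, 6), (6, 7), (7, 0), (7, 1), (7, 2), (7, 3), (7, 4), (7, 5), (7, 6), (7, 7), (12, 0), (12, 1), (12, 2), (12, 3), (12, 4), (12, 5), (12, 6), (12, 7), (19, 0), (19, 1), (19, 2), (19, 3), (19, 4), (19, 5), (19, 6), (19, 7), (24, 0), (24, 1), (24, 2), (24, 3), (24, 4), (24, 5), (24, 6), (24, 7), (25, 0), (25, 1), (25, 2), (25, 3), (25, 4), (25, 5), (25, 6), (25, 7), (29, 0), (29, 1), (29, 2), (29, 3), (29, 4), (29, 5), (29, 6), (29, 7)]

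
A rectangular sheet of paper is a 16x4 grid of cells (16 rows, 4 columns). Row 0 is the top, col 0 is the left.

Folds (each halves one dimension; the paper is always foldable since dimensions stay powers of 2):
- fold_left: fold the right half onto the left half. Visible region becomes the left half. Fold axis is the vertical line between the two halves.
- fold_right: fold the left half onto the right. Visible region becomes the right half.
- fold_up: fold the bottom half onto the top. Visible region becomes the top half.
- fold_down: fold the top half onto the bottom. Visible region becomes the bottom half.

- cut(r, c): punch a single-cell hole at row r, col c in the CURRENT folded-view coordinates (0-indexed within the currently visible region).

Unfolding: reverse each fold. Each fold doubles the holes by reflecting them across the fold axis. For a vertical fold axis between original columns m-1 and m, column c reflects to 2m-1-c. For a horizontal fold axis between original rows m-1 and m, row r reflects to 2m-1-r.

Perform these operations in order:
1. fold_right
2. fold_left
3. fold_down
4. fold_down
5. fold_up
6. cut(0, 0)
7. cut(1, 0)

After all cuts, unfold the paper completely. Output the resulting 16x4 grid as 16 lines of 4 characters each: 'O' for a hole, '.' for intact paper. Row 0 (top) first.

Op 1 fold_right: fold axis v@2; visible region now rows[0,16) x cols[2,4) = 16x2
Op 2 fold_left: fold axis v@3; visible region now rows[0,16) x cols[2,3) = 16x1
Op 3 fold_down: fold axis h@8; visible region now rows[8,16) x cols[2,3) = 8x1
Op 4 fold_down: fold axis h@12; visible region now rows[12,16) x cols[2,3) = 4x1
Op 5 fold_up: fold axis h@14; visible region now rows[12,14) x cols[2,3) = 2x1
Op 6 cut(0, 0): punch at orig (12,2); cuts so far [(12, 2)]; region rows[12,14) x cols[2,3) = 2x1
Op 7 cut(1, 0): punch at orig (13,2); cuts so far [(12, 2), (13, 2)]; region rows[12,14) x cols[2,3) = 2x1
Unfold 1 (reflect across h@14): 4 holes -> [(12, 2), (13, 2), (14, 2), (15, 2)]
Unfold 2 (reflect across h@12): 8 holes -> [(8, 2), (9, 2), (10, 2), (11, 2), (12, 2), (13, 2), (14, 2), (15, 2)]
Unfold 3 (reflect across h@8): 16 holes -> [(0, 2), (1, 2), (2, 2), (3, 2), (4, 2), (5, 2), (6, 2), (7, 2), (8, 2), (9, 2), (10, 2), (11, 2), (12, 2), (13, 2), (14, 2), (15, 2)]
Unfold 4 (reflect across v@3): 32 holes -> [(0, 2), (0, 3), (1, 2), (1, 3), (2, 2), (2, 3), (3, 2), (3, 3), (4, 2), (4, 3), (5, 2), (5, 3), (6, 2), (6, 3), (7, 2), (7, 3), (8, 2), (8, 3), (9, 2), (9, 3), (10, 2), (10, 3), (11, 2), (11, 3), (12, 2), (12, 3), (13, 2), (13, 3), (14, 2), (14, 3), (15, 2), (15, 3)]
Unfold 5 (reflect across v@2): 64 holes -> [(0, 0), (0, 1), (0, 2), (0, 3), (1, 0), (1, 1), (1, 2), (1, 3), (2, 0), (2, 1), (2, 2), (2, 3), (3, 0), (3, 1), (3, 2), (3, 3), (4, 0), (4, 1), (4, 2), (4, 3), (5, 0), (5, 1), (5, 2), (5, 3), (6, 0), (6, 1), (6, 2), (6, 3), (7, 0), (7, 1), (7, 2), (7, 3), (8, 0), (8, 1), (8, 2), (8, 3), (9, 0), (9, 1), (9, 2), (9, 3), (10, 0), (10, 1), (10, 2), (10, 3), (11, 0), (11, 1), (11, 2), (11, 3), (12, 0), (12, 1), (12, 2), (12, 3), (13, 0), (13, 1), (13, 2), (13, 3), (14, 0), (14, 1), (14, 2), (14, 3), (15, 0), (15, 1), (15, 2), (15, 3)]

Answer: OOOO
OOOO
OOOO
OOOO
OOOO
OOOO
OOOO
OOOO
OOOO
OOOO
OOOO
OOOO
OOOO
OOOO
OOOO
OOOO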